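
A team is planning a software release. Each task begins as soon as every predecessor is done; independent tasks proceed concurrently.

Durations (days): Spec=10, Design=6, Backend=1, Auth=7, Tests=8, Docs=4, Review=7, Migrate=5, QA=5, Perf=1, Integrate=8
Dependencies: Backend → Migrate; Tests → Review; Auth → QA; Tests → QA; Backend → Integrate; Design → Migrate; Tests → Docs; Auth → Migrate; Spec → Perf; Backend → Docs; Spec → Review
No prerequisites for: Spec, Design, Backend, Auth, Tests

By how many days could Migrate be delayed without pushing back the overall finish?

5

The longest chain is Spec→Review = 10+7 = 17; overall finish 17 days.
Migrate finishes as early as 12 and must finish by 17.
So Migrate can slip 17 − 12 = 5 days.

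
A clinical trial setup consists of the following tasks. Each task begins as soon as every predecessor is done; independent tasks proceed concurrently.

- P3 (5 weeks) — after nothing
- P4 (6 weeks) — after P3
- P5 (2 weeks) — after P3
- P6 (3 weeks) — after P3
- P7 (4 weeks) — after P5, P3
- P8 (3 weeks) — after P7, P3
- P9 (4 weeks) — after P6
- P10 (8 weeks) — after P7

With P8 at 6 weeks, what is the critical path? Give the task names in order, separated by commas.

Critical path before the change: P3→P5→P7→P10 = 5+2+4+8 = 19 giving 19 weeks.
The longest path through P8 is only 14 weeks, so P8 has float 5.
No other chain overtakes it, so the finish is 19 weeks.

P3, P5, P7, P10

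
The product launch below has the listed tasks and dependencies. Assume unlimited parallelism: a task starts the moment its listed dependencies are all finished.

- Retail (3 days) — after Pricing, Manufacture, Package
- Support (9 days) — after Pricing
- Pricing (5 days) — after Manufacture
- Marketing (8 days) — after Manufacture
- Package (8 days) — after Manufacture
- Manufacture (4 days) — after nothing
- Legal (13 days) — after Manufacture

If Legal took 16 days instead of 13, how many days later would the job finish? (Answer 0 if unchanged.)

2

Actual critical path: Manufacture→Pricing→Support = 4+5+9 = 18 ⇒ 18 days.
Legal is off the critical path — its longest chain is 17 days, giving 1 of slack.
New critical path: Manufacture→Legal = 4+16 = 20 ⇒ 20 days.
Change in finish: 20 − 18 = +2 days.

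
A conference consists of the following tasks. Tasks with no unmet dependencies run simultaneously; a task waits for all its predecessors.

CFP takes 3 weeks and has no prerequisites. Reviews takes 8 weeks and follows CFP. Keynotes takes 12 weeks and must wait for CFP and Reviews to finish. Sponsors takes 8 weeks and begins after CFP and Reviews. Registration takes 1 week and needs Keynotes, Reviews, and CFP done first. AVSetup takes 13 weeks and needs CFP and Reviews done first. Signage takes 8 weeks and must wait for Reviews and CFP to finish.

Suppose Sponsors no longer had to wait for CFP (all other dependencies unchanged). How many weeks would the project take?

Original critical path: CFP→Reviews→Keynotes→Registration = 3+8+12+1 = 24 ⇒ 24 weeks.
Dropping CFP→Sponsors doesn't change Sponsors's earliest start (11); another predecessor still binds.
After: CFP→Reviews→Keynotes→Registration = 3+8+12+1 = 24 → 24 weeks.

24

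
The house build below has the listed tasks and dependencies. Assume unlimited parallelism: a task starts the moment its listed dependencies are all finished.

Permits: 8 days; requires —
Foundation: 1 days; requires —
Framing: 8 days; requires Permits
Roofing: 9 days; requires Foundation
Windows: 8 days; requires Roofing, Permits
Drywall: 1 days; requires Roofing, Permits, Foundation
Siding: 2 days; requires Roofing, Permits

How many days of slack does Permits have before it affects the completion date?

2

Critical path: Foundation→Roofing→Windows = 1+9+8 = 18, so the finish is 18 days.
Permits finishes as early as 8 and must finish by 10.
So Permits can slip 10 − 8 = 2 days.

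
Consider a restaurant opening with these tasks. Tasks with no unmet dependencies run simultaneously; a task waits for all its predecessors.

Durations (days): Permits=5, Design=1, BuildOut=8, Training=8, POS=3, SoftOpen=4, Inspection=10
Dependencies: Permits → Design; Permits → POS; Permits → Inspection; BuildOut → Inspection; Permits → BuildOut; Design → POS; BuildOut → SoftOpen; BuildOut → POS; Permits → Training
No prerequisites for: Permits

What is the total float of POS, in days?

7

The longest chain is Permits→BuildOut→Inspection = 5+8+10 = 23; overall finish 23 days.
The longest chain containing POS totals 16 days.
Float = 23 − 16 = 7.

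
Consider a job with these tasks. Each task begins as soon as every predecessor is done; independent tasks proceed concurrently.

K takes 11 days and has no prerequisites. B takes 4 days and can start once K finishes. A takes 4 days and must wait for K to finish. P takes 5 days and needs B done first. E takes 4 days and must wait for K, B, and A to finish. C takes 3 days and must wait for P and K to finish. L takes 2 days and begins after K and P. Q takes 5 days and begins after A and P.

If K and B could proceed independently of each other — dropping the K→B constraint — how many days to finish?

20

With the dependency in place, K→B→P→Q = 11+4+5+5 = 25 sets the finish at 25 days.
Without K→B, B's earliest start moves from 11 to 0.
After: K→A→Q = 11+4+5 = 20 → 20 days.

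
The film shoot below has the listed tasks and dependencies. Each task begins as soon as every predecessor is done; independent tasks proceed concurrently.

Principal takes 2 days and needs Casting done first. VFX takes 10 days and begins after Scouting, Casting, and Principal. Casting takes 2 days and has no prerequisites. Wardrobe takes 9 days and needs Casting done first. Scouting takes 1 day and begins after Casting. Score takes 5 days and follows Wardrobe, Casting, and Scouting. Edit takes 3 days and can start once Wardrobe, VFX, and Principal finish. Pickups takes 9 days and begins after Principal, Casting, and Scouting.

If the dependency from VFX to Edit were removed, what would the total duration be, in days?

16

Before: longest chain Casting→Principal→VFX→Edit = 2+2+10+3 = 17, finish 17.
Without VFX→Edit, Edit's earliest start moves from 14 to 11.
After: Casting→Wardrobe→Score = 2+9+5 = 16 → 16 days.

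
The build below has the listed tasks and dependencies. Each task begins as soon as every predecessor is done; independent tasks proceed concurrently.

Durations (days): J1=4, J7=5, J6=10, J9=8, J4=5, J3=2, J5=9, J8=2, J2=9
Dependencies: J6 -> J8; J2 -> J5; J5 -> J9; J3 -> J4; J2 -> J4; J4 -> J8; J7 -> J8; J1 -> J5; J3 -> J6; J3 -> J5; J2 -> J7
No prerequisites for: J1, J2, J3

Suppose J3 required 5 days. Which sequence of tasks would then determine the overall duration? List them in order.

As given, the longest chain is J2→J5→J9 = 9+9+8 = 26, so the finish is 26 days.
J3 has 7 days of float (longest path through it is 19).
No other chain overtakes it, so the finish is 26 days.

J2, J5, J9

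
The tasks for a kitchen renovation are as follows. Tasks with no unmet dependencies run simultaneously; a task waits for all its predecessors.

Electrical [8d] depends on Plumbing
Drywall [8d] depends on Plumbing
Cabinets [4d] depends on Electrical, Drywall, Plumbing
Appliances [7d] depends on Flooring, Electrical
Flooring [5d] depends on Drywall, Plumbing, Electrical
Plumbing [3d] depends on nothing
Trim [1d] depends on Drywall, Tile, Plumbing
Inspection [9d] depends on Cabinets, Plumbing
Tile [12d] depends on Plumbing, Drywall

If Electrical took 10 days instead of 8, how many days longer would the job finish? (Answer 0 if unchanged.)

The binding path is Plumbing→Electrical→Cabinets→Inspection = 3+8+4+9 = 24; finish at 24 days.
Electrical is on the critical path; changing it to 10 makes that path 26 days.
The critical path is still Plumbing→Electrical→Cabinets→Inspection; finish is now 26 days.
Change in finish: 26 − 24 = +2 days.

2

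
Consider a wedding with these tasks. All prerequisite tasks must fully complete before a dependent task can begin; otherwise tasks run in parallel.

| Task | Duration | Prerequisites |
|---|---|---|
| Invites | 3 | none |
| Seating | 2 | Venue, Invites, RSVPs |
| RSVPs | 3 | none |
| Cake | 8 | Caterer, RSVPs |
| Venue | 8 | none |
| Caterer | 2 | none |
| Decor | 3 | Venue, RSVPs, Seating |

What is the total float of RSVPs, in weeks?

Critical path: Venue→Seating→Decor = 8+2+3 = 13, so the finish is 13 weeks.
Longest path through RSVPs: 11 weeks (earliest finish 3, latest finish 5).
Slack of RSVPs = 2 − 0 = 2 weeks.

2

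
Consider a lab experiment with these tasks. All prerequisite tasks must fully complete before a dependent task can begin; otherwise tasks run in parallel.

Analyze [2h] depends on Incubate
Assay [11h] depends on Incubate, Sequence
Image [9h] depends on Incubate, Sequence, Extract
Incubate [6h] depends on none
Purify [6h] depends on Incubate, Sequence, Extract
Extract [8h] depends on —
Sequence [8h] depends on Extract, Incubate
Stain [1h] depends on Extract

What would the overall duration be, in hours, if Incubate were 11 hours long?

Critical path before the change: Extract→Sequence→Assay = 8+8+11 = 27 giving 27 hours.
Incubate has 2 hours of float (longest path through it is 25).
The binding chain switches to Incubate→Sequence→Assay = 11+8+11 = 30; finish 30 hours.

30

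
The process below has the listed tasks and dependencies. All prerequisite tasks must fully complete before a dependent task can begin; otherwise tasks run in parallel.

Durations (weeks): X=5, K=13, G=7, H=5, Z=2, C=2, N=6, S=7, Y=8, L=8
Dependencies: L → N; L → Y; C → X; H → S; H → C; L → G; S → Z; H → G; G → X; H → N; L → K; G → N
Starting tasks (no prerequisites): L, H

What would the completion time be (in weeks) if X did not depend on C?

Original critical path: L→G→N = 8+7+6 = 21 ⇒ 21 weeks.
Dropping C→X doesn't change X's earliest start (15); another predecessor still binds.
After: L→G→N = 8+7+6 = 21 → 21 weeks.

21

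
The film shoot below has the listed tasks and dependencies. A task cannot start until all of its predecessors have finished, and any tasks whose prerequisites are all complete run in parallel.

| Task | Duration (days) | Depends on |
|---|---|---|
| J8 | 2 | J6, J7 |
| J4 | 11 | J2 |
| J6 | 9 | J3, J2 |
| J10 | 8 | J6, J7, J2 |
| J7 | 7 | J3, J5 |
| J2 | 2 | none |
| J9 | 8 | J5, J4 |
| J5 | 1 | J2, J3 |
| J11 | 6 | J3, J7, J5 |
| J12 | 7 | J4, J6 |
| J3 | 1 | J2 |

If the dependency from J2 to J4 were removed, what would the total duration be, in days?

20

Original critical path: J2→J4→J9 = 2+11+8 = 21 ⇒ 21 days.
Without J2→J4, J4's earliest start moves from 2 to 0.
New critical path: J2→J3→J6→J10 = 2+1+9+8 = 20 ⇒ 20 days.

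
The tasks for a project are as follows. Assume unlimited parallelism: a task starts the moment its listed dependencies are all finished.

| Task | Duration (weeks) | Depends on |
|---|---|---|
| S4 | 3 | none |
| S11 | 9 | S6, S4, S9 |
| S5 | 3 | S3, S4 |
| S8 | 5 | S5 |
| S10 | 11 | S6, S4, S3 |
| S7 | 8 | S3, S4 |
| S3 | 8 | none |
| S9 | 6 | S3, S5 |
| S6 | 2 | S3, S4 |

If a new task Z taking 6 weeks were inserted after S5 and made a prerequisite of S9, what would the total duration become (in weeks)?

Originally the job takes 26 weeks.
With Z inserted, S9 now waits for max(S3, S5, Z).
New critical path: S3→S5→Z→S9→S11 = 8+3+6+6+9 = 32 ⇒ 32 weeks.

32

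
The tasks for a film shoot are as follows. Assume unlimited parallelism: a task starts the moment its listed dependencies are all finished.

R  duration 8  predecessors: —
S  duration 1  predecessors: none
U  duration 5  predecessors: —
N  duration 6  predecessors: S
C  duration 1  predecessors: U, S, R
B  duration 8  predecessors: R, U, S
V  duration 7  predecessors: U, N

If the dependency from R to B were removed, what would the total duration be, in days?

14

Original critical path: R→B = 8+8 = 16 ⇒ 16 days.
Without R→B, B's earliest start moves from 8 to 5.
New critical path: S→N→V = 1+6+7 = 14 ⇒ 14 days.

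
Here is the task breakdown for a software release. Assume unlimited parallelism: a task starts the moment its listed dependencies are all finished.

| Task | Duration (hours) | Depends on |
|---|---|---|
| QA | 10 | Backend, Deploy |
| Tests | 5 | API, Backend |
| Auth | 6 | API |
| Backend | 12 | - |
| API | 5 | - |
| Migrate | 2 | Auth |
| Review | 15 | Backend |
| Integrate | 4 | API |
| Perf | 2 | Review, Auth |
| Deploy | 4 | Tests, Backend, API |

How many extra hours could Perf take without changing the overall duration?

The longest chain is Backend→Tests→Deploy→QA = 12+5+4+10 = 31; overall finish 31 hours.
The longest chain containing Perf totals 29 hours.
So Perf can slip 31 − 29 = 2 hours.

2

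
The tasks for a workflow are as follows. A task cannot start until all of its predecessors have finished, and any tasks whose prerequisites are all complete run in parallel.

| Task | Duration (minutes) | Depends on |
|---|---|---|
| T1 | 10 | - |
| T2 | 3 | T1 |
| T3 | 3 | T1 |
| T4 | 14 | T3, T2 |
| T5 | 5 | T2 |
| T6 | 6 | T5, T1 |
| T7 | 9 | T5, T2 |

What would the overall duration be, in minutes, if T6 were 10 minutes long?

As given, the longest chain is T1→T2→T4 = 10+3+14 = 27, so the finish is 27 minutes.
T6 has 3 minutes of float (longest path through it is 24).
The binding chain switches to T1→T2→T5→T6 = 10+3+5+10 = 28; finish 28 minutes.

28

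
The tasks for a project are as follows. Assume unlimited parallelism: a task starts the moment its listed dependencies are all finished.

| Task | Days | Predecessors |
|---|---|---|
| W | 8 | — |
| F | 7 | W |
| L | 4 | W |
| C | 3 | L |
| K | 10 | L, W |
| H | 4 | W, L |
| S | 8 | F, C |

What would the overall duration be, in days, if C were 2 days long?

Baseline: W→L→C→S = 8+4+3+8 = 23 → 23 days.
C lies on that path, so at 2 days the path becomes 22 days.
New critical path: W→F→S = 8+7+8 = 23 ⇒ 23 days.

23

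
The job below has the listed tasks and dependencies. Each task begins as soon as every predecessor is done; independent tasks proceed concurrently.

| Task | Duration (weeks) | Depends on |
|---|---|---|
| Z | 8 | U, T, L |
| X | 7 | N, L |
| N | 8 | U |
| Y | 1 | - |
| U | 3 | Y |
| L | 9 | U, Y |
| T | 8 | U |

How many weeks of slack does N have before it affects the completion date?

The longest chain is Y→U→L→Z = 1+3+9+8 = 21; overall finish 21 weeks.
The longest chain containing N totals 19 weeks.
Slack of N = 6 − 4 = 2 weeks.

2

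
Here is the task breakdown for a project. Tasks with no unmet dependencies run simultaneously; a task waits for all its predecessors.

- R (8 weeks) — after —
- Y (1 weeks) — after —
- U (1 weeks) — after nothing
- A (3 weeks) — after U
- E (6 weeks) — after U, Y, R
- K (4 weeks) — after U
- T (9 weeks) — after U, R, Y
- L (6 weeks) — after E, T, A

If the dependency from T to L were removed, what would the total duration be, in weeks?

Original critical path: R→T→L = 8+9+6 = 23 ⇒ 23 weeks.
Without T→L, L's earliest start moves from 17 to 14.
The longest chain is now R→E→L = 8+6+6 = 20, so the plan takes 20 weeks.

20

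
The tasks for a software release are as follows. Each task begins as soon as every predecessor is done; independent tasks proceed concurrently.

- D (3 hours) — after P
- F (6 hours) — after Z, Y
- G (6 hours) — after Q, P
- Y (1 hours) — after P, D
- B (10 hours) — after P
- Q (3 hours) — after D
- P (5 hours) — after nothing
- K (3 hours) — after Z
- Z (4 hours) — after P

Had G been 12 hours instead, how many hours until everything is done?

Baseline: P→D→Q→G = 5+3+3+6 = 17 → 17 hours.
Since G is critical, the +6 change carries straight to that chain (now 23 hours).
The critical path is still P→D→Q→G; finish is now 23 hours.

23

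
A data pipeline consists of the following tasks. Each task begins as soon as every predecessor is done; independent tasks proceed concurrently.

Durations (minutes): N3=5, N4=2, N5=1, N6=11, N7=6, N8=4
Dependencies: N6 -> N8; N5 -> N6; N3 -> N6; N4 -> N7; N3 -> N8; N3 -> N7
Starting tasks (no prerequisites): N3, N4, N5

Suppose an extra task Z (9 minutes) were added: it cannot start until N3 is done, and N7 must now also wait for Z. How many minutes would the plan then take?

20

Originally the plan takes 20 minutes.
With Z inserted, N7 now waits for max(N3, N4, Z).
New critical path: N3→Z→N7 = 5+9+6 = 20 ⇒ 20 minutes.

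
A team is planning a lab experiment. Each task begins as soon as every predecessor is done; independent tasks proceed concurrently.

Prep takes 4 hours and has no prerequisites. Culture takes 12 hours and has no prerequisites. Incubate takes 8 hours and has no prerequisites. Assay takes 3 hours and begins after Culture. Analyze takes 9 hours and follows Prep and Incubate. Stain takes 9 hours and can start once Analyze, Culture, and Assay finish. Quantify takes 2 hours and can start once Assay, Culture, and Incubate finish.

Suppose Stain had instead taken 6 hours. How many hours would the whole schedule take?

23

Baseline: Incubate→Analyze→Stain = 8+9+9 = 26 → 26 hours.
Stain is on the critical path; changing it to 6 makes that path 23 hours.
The critical path is still Incubate→Analyze→Stain; finish is now 23 hours.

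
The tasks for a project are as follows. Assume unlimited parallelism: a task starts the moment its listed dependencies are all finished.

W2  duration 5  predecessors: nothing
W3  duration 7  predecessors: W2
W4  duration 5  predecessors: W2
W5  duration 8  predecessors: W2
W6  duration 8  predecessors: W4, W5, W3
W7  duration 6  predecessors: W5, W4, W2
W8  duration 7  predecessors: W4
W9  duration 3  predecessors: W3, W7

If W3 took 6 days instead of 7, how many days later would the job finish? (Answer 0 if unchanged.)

0

Critical path before the change: W2→W5→W7→W9 = 5+8+6+3 = 22 giving 22 days.
W3 has 2 days of float (longest path through it is 20).
No other chain overtakes it, so the finish is 22 days.
Change in finish: 22 − 22 = +0 days.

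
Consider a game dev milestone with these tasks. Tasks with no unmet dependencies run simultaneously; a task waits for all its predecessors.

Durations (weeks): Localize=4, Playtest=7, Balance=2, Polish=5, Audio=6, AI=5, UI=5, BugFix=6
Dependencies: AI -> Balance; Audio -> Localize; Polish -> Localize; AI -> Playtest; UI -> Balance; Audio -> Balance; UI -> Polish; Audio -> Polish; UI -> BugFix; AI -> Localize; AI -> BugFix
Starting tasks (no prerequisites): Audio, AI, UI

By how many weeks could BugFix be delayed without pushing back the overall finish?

4

Audio→Polish→Localize = 6+5+4 = 15 sets the makespan at 15 weeks.
The longest chain containing BugFix totals 11 weeks.
Slack of BugFix = 9 − 5 = 4 weeks.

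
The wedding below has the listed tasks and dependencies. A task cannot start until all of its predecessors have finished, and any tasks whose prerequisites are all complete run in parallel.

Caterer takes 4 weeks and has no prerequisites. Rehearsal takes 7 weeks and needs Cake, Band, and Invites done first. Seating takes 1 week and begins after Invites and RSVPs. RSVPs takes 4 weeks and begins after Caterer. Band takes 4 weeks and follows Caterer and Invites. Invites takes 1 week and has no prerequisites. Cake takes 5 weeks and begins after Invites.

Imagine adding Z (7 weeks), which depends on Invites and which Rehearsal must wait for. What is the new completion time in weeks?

Originally the plan takes 15 weeks.
With Z inserted, Rehearsal now waits for max(Cake, Band, Invites, Z).
New critical path: Caterer→Band→Rehearsal = 4+4+7 = 15 ⇒ 15 weeks.

15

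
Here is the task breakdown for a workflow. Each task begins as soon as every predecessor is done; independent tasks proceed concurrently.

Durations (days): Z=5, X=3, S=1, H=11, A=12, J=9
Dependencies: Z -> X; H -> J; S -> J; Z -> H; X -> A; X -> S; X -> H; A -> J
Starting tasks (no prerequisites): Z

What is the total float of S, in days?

11

Z→X→A→J = 5+3+12+9 = 29 sets the makespan at 29 days.
The longest chain containing S totals 18 days.
Slack of S = 19 − 8 = 11 days.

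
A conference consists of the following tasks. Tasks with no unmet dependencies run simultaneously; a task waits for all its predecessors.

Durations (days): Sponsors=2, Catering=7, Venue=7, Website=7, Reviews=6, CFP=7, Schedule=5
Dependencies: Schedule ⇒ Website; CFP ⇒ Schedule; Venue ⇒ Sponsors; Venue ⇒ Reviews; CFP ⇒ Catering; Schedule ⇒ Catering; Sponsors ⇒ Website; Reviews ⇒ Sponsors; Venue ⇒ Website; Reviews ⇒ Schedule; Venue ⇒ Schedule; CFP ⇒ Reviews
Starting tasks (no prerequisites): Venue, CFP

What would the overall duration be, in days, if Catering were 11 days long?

Actual critical path: CFP→Reviews→Schedule→Catering = 7+6+5+7 = 25 ⇒ 25 days.
Since Catering is critical, the +4 change carries straight to that chain (now 29 days).
The binding chain switches to Venue→Reviews→Schedule→Catering = 7+6+5+11 = 29; finish 29 days.

29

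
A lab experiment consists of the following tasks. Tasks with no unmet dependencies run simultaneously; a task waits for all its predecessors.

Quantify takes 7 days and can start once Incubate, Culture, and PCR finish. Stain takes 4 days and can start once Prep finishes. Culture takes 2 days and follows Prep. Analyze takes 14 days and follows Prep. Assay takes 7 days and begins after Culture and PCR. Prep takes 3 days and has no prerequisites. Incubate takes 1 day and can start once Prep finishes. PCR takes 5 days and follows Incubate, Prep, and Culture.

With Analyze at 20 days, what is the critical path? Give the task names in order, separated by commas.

Critical path before the change: Prep→Analyze = 3+14 = 17 giving 17 days.
Analyze is on the critical path; changing it to 20 makes that path 23 days.
That remains the longest chain; total 23 days.

Prep, Analyze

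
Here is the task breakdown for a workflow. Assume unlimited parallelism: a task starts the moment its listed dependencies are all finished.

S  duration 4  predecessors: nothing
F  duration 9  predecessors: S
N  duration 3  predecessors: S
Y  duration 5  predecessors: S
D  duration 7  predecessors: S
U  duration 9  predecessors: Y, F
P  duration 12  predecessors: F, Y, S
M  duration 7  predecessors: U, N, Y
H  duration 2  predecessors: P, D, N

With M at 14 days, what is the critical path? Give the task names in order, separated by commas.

The binding path is S→F→U→M = 4+9+9+7 = 29; finish at 29 days.
M lies on that path, so at 14 days the path becomes 36 days.
No other chain overtakes it, so the finish is 36 days.

S, F, U, M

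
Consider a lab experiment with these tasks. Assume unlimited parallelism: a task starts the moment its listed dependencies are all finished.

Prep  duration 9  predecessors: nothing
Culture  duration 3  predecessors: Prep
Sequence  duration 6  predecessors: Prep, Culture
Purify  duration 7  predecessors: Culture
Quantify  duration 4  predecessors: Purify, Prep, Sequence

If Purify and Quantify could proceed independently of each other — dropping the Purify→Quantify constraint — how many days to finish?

With the dependency in place, Prep→Culture→Purify→Quantify = 9+3+7+4 = 23 sets the finish at 23 days.
Without Purify→Quantify, Quantify's earliest start moves from 19 to 18.
After: Prep→Culture→Sequence→Quantify = 9+3+6+4 = 22 → 22 days.

22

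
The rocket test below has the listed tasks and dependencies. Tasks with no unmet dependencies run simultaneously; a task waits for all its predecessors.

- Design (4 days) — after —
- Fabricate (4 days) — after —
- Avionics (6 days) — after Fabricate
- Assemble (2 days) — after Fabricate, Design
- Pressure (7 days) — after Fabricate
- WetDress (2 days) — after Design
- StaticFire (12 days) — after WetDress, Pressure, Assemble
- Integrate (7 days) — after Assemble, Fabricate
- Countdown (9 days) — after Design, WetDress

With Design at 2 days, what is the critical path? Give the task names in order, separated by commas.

Fabricate, Pressure, StaticFire

Actual critical path: Fabricate→Pressure→StaticFire = 4+7+12 = 23 ⇒ 23 days.
The longest path through Design is only 18 days, so Design has float 5.
The critical path is still Fabricate→Pressure→StaticFire; finish is now 23 days.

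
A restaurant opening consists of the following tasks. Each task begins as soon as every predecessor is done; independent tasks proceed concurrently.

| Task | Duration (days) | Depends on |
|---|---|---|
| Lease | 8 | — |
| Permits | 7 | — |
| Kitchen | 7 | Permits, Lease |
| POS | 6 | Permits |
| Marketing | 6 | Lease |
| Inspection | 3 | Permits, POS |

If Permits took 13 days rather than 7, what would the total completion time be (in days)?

Baseline: Permits→POS→Inspection = 7+6+3 = 16 → 16 days.
Permits lies on that path, so at 13 days the path becomes 22 days.
No other chain overtakes it, so the finish is 22 days.

22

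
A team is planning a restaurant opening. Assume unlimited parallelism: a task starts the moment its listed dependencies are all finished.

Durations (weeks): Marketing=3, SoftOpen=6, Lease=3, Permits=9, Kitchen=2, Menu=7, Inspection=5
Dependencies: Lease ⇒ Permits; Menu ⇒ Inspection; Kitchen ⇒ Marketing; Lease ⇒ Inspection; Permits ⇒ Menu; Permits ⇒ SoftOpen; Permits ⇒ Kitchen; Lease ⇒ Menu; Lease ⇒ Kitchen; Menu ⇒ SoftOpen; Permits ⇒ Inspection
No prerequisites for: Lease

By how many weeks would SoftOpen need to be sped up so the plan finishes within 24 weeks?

Current finish: 25 weeks; target: 24.
SoftOpen is on every critical path, so each week cut from SoftOpen cuts the finish by one (this holds down to a finish of 24).
Need 25 − 24 = 1 week off SoftOpen → SoftOpen becomes 5 weeks, finish becomes 24.

1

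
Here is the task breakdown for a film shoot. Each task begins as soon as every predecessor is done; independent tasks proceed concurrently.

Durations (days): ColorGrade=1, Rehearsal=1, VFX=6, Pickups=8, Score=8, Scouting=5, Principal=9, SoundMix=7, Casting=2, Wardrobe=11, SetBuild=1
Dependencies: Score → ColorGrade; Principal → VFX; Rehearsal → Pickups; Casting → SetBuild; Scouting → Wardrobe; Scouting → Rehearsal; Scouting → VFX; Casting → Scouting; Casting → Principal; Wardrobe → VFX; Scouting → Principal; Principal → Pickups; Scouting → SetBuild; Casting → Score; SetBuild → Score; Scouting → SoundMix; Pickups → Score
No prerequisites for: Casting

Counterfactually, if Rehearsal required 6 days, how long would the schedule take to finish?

Critical path before the change: Casting→Scouting→Principal→Pickups→Score→ColorGrade = 2+5+9+8+8+1 = 33 giving 33 days.
Rehearsal is off the critical path — its longest chain is 25 days, giving 8 of slack.
No other chain overtakes it, so the finish is 33 days.

33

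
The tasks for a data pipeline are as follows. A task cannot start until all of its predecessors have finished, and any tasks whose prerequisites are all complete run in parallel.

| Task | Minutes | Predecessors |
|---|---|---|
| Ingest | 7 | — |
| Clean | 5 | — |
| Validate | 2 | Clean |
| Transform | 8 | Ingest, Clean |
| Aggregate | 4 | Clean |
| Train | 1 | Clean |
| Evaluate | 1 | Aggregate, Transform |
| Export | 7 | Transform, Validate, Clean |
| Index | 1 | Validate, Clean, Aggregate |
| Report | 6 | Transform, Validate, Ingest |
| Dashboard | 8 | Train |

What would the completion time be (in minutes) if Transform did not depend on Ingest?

20

Before: longest chain Ingest→Transform→Export = 7+8+7 = 22, finish 22.
Without Ingest→Transform, Transform's earliest start moves from 7 to 5.
New critical path: Clean→Transform→Export = 5+8+7 = 20 ⇒ 20 minutes.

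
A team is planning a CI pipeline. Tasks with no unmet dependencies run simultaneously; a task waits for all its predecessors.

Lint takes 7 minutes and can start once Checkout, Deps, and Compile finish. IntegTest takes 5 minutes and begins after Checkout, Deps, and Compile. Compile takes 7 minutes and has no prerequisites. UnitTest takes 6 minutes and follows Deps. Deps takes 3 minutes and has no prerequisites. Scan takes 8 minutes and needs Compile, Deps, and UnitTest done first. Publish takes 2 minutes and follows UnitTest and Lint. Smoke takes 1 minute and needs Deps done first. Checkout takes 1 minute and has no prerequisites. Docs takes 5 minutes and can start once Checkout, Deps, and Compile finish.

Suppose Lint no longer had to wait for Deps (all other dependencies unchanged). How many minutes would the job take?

17

Original critical path: Deps→UnitTest→Scan = 3+6+8 = 17 ⇒ 17 minutes.
Dropping Deps→Lint doesn't change Lint's earliest start (7); another predecessor still binds.
The longest chain is now Deps→UnitTest→Scan = 3+6+8 = 17, so the job takes 17 minutes.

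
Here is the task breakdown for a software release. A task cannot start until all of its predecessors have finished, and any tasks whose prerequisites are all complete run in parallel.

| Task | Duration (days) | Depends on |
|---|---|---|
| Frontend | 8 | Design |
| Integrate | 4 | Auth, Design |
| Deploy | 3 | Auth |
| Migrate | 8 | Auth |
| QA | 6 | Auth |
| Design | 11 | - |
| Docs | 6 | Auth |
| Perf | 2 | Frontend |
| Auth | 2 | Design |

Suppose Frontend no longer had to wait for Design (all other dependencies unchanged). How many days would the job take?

21

With the dependency in place, Design→Frontend→Perf = 11+8+2 = 21 sets the finish at 21 days.
Without Design→Frontend, Frontend's earliest start moves from 11 to 0.
The longest chain is now Design→Auth→Migrate = 11+2+8 = 21, so the job takes 21 days.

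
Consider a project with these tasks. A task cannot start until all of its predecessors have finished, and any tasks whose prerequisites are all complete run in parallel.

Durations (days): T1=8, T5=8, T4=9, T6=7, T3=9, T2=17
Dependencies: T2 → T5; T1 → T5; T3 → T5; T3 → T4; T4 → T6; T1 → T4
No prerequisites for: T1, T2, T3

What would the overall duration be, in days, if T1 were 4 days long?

Actual critical path: T2→T5 = 17+8 = 25 ⇒ 25 days.
T1 is off the critical path — its longest chain is 24 days, giving 1 of slack.
No other chain overtakes it, so the finish is 25 days.

25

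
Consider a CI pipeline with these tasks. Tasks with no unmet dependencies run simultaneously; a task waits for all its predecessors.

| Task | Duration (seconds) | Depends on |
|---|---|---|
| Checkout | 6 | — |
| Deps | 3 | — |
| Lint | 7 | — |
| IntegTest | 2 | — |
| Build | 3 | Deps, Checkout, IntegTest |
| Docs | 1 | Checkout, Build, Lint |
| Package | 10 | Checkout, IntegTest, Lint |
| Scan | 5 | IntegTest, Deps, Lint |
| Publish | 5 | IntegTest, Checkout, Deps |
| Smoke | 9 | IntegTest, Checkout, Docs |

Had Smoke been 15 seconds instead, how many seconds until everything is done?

25

Actual critical path: Checkout→Build→Docs→Smoke = 6+3+1+9 = 19 ⇒ 19 seconds.
Since Smoke is critical, the +6 change carries straight to that chain (now 25 seconds).
That remains the longest chain; total 25 seconds.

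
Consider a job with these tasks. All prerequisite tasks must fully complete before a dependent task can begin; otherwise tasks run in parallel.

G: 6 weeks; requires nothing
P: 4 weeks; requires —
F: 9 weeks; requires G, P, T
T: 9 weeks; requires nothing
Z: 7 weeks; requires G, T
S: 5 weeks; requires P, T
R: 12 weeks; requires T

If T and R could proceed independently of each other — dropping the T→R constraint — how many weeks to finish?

With the dependency in place, T→R = 9+12 = 21 sets the finish at 21 weeks.
Without T→R, R's earliest start moves from 9 to 0.
After: T→F = 9+9 = 18 → 18 weeks.

18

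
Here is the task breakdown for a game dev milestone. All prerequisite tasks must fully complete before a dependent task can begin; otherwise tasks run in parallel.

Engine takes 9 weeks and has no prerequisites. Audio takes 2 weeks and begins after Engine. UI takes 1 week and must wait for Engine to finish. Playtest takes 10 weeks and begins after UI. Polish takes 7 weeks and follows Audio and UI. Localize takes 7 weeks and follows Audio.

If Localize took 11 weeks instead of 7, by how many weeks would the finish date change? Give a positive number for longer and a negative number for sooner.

As given, the longest chain is Engine→UI→Playtest = 9+1+10 = 20, so the finish is 20 weeks.
Localize has 2 weeks of float (longest path through it is 18).
New critical path: Engine→Audio→Localize = 9+2+11 = 22 ⇒ 22 weeks.
Change in finish: 22 − 20 = +2 weeks.

2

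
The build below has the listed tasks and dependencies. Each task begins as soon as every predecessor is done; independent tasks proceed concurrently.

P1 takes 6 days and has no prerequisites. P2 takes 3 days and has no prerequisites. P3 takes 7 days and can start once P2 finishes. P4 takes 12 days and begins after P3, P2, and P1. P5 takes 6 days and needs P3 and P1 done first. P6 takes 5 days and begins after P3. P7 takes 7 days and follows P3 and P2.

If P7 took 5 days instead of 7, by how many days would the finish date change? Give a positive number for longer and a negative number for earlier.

0

Baseline: P2→P3→P4 = 3+7+12 = 22 → 22 days.
P7 has 5 days of float (longest path through it is 17).
That remains the longest chain; total 22 days.
Change in finish: 22 − 22 = +0 days.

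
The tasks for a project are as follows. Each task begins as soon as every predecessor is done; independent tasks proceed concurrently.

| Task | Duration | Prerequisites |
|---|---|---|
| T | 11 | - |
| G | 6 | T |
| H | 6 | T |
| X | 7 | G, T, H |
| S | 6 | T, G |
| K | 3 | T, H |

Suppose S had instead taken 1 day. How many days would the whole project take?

Critical path before the change: T→G→X = 11+6+7 = 24 giving 24 days.
The longest path through S is only 23 days, so S has float 1.
That remains the longest chain; total 24 days.

24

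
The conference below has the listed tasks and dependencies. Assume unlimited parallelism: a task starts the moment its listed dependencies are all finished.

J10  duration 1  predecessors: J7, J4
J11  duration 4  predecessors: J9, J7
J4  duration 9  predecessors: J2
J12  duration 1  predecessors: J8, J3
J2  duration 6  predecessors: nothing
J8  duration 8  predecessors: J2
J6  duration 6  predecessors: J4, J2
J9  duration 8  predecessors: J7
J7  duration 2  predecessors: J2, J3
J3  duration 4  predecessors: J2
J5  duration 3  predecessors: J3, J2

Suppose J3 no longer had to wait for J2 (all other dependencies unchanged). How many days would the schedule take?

21

With the dependency in place, J2→J3→J7→J9→J11 = 6+4+2+8+4 = 24 sets the finish at 24 days.
Without J2→J3, J3's earliest start moves from 6 to 0.
After: J2→J4→J6 = 6+9+6 = 21 → 21 days.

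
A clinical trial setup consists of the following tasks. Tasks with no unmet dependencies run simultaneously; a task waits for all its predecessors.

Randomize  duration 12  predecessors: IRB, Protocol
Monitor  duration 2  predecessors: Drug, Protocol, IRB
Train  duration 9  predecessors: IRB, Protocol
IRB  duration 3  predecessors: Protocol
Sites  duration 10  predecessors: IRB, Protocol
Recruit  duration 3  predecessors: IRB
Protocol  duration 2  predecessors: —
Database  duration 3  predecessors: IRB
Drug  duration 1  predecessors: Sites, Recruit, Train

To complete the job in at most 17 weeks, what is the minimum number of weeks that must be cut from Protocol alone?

1

Current finish: 18 weeks; target: 17.
Protocol is on every critical path, so each week cut from Protocol cuts the finish by one (this holds down to a finish of 17).
Need 18 − 17 = 1 week off Protocol → Protocol becomes 1 week, finish becomes 17.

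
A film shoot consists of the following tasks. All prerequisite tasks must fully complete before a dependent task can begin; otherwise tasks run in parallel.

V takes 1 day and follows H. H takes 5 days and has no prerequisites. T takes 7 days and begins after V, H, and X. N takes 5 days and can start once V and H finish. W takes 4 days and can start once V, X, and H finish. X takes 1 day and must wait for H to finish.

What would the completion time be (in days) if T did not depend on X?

With the dependency in place, H→V→T = 5+1+7 = 13 sets the finish at 13 days.
Dropping X→T doesn't change T's earliest start (6); another predecessor still binds.
After: H→V→T = 5+1+7 = 13 → 13 days.

13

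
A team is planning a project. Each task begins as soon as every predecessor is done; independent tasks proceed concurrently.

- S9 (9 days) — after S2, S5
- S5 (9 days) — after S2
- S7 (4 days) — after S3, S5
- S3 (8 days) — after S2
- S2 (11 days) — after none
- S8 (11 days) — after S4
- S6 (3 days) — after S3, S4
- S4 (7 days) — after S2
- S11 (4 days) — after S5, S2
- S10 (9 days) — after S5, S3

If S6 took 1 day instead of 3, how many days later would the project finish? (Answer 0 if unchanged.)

Baseline: S2→S4→S8 = 11+7+11 = 29 → 29 days.
The longest path through S6 is only 22 days, so S6 has float 7.
The critical path is still S2→S4→S8; finish is now 29 days.
Change in finish: 29 − 29 = +0 days.

0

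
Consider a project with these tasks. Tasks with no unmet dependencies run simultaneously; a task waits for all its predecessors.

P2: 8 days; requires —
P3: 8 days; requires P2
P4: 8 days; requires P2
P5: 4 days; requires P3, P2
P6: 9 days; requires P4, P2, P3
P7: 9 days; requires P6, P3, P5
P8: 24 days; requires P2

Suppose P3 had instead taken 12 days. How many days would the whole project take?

38

Critical path before the change: P2→P3→P6→P7 = 8+8+9+9 = 34 giving 34 days.
P3 lies on that path, so at 12 days the path becomes 38 days.
The critical path is still P2→P3→P6→P7; finish is now 38 days.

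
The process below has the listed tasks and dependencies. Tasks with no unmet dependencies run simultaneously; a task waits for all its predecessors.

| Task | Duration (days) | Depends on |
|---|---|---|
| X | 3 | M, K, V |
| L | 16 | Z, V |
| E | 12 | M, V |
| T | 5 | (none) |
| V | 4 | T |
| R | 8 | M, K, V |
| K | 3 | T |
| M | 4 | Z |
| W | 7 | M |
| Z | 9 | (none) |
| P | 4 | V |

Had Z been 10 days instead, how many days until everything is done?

26

Actual critical path: Z→M→E = 9+4+12 = 25 ⇒ 25 days.
Since Z is critical, the +1 change carries straight to that chain (now 26 days).
The critical path is still Z→M→E; finish is now 26 days.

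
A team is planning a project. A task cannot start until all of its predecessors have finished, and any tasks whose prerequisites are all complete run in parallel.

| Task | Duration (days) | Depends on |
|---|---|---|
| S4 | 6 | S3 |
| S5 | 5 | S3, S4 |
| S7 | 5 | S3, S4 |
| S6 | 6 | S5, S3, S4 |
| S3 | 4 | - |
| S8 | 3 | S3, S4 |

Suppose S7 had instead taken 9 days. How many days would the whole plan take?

Baseline: S3→S4→S5→S6 = 4+6+5+6 = 21 → 21 days.
S7 is off the critical path — its longest chain is 15 days, giving 6 of slack.
The critical path is still S3→S4→S5→S6; finish is now 21 days.

21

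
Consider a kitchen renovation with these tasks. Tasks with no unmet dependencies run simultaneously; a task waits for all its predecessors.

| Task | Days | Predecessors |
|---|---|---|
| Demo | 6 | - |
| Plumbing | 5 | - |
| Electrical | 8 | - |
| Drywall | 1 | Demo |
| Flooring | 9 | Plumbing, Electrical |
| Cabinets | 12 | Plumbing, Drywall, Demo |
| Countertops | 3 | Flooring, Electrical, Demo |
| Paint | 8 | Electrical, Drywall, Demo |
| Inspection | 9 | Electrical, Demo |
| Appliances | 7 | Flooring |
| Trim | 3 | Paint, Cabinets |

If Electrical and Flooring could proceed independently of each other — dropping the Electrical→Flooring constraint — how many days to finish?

22

Original critical path: Electrical→Flooring→Appliances = 8+9+7 = 24 ⇒ 24 days.
Without Electrical→Flooring, Flooring's earliest start moves from 8 to 5.
After: Demo→Drywall→Cabinets→Trim = 6+1+12+3 = 22 → 22 days.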